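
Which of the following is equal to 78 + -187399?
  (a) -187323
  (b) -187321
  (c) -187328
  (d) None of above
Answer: b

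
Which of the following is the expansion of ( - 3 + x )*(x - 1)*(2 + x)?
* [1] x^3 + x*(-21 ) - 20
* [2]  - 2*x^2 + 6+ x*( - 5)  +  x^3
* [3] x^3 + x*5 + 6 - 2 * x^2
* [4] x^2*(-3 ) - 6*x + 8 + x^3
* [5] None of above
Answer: 2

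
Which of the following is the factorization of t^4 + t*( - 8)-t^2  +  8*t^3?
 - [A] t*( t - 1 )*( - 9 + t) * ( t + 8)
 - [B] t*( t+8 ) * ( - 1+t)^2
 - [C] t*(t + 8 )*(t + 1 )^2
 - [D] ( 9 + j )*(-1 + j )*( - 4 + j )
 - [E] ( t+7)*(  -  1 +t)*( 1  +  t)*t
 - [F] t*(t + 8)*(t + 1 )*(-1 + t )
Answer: F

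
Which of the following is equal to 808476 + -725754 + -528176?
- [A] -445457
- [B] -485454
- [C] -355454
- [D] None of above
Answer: D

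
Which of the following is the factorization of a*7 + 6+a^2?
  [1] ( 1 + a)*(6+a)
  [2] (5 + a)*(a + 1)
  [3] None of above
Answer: 1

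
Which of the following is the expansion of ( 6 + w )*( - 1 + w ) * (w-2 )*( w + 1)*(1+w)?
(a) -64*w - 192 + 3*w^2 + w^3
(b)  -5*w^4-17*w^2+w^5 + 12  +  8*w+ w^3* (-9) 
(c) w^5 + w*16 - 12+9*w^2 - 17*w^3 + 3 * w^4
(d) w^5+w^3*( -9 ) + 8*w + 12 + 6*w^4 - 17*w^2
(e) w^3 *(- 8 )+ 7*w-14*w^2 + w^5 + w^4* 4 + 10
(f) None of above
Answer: f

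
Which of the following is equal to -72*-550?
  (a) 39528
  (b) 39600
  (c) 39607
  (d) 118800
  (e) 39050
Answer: b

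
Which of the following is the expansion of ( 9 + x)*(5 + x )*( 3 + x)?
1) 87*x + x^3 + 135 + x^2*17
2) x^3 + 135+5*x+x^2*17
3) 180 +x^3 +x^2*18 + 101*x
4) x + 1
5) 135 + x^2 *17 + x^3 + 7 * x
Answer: 1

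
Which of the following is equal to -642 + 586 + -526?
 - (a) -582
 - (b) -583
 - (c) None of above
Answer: a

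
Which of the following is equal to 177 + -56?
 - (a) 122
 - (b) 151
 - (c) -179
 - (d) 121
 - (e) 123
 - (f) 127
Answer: d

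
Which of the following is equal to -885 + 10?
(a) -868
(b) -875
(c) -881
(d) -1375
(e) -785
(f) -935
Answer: b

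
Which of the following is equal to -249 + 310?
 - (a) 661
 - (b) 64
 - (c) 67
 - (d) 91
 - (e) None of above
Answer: e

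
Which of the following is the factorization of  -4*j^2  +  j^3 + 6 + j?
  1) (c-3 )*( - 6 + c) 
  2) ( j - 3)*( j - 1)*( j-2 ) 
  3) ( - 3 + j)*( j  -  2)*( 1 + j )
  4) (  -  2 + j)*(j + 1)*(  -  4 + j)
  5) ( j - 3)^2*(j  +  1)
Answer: 3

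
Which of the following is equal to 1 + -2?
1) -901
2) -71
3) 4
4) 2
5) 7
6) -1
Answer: 6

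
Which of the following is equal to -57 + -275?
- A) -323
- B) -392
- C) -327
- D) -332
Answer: D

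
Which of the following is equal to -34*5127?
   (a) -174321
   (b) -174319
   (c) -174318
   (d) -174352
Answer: c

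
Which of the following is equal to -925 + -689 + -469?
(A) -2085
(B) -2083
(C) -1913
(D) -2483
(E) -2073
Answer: B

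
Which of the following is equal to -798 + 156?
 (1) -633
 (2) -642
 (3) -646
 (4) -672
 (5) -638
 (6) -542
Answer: 2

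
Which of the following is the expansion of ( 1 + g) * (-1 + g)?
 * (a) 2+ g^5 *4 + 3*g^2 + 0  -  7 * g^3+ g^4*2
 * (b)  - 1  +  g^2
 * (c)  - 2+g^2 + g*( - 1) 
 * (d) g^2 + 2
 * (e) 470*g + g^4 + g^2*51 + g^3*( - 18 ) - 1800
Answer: b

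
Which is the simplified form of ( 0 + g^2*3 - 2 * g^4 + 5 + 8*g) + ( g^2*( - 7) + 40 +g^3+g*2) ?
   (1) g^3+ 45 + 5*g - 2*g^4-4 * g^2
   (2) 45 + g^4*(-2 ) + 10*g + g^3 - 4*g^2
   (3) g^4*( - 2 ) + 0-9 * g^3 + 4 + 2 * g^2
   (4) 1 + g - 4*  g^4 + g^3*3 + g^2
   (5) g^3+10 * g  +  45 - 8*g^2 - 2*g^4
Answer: 2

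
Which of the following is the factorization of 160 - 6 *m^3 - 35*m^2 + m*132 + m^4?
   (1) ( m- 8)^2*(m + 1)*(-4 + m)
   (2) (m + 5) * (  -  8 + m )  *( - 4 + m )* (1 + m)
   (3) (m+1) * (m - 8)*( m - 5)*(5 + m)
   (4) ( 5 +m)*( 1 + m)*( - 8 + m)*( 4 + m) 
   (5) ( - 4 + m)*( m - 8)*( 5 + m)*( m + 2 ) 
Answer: 2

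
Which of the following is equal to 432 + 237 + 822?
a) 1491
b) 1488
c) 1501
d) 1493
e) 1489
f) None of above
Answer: a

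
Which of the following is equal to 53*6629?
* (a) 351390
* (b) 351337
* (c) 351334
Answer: b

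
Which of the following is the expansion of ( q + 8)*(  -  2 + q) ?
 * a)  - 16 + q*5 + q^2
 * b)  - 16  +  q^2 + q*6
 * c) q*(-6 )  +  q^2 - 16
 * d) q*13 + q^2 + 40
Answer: b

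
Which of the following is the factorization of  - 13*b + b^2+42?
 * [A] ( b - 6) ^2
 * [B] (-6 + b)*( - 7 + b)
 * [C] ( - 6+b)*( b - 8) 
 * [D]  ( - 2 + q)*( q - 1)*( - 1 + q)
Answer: B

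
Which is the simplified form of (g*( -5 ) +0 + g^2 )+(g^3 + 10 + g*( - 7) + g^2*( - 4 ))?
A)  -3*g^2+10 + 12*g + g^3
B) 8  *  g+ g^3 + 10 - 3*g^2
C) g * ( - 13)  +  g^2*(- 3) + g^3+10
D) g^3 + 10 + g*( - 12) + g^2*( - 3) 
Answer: D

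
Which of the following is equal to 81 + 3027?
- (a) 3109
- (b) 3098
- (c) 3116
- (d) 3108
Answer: d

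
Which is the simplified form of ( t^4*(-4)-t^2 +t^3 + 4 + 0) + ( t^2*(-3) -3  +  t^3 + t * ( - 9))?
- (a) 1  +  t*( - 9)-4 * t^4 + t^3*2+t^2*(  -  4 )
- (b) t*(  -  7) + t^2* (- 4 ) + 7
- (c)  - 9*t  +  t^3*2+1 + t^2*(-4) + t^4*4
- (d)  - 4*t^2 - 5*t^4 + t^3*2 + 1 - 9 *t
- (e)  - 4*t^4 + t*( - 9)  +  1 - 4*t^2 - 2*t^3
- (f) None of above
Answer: a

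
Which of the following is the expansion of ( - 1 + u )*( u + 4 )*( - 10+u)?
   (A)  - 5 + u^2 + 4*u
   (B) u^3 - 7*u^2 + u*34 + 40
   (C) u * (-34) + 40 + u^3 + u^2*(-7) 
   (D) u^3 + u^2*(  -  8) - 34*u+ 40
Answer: C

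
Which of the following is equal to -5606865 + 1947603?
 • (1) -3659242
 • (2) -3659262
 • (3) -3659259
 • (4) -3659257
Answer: 2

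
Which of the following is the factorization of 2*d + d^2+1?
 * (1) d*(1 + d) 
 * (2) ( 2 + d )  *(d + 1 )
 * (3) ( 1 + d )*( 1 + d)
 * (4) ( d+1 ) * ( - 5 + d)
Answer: 3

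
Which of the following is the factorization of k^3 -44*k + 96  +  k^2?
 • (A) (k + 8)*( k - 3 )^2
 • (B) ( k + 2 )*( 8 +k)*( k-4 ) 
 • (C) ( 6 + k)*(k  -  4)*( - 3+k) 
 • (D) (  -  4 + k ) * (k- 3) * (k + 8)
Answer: D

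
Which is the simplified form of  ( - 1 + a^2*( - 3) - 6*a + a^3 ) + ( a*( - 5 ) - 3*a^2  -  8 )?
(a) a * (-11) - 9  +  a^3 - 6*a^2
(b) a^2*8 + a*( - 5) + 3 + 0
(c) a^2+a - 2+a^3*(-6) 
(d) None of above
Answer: a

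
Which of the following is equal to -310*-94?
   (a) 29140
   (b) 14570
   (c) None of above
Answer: a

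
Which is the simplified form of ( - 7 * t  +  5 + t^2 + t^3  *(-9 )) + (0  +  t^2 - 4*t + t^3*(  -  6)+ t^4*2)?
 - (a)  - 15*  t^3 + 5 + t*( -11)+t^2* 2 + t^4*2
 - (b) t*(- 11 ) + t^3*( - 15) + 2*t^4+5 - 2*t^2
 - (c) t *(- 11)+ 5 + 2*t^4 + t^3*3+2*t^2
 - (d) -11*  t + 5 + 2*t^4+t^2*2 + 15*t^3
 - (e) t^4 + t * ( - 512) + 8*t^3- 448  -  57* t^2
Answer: a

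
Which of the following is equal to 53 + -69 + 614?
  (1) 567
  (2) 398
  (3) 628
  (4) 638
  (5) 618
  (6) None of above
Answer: 6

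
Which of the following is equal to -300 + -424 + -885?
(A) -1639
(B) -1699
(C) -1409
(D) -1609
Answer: D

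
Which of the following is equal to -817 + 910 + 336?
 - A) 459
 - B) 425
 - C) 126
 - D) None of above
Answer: D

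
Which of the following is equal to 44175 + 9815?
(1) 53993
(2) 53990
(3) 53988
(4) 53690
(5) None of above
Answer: 2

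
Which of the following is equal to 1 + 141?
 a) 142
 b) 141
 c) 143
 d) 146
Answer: a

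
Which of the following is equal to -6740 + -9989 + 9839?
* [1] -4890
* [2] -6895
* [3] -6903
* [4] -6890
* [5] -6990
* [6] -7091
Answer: 4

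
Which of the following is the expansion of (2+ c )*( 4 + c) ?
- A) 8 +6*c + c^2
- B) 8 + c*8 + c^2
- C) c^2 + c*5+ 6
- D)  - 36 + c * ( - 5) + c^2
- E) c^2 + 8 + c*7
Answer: A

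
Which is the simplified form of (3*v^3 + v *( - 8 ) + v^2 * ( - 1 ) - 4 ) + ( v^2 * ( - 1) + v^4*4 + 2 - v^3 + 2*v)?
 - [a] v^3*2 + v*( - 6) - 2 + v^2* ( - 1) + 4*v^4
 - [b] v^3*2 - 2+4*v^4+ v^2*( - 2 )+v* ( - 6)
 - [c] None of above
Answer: b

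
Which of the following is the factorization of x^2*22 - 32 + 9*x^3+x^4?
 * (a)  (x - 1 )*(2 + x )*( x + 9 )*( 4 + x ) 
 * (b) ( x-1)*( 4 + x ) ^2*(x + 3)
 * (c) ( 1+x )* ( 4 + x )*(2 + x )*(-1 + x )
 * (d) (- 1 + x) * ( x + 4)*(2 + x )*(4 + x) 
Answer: d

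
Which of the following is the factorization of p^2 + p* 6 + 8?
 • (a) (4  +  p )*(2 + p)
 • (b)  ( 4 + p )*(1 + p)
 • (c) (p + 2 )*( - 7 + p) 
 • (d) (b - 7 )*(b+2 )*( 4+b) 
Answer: a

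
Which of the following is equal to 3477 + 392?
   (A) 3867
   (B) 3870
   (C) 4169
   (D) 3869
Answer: D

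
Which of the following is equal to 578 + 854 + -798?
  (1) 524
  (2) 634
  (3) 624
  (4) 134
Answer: 2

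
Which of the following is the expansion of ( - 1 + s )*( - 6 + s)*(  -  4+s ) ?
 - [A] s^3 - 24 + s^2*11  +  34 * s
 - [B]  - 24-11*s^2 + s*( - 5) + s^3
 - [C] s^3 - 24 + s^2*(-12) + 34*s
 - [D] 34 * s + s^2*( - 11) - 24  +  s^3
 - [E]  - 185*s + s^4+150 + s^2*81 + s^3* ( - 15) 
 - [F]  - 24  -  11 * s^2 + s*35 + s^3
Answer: D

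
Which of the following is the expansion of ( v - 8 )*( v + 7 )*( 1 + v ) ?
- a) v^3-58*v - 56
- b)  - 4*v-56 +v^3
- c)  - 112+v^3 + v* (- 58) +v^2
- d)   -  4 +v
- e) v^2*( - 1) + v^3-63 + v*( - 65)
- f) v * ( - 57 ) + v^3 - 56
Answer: f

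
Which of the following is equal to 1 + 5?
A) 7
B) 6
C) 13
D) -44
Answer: B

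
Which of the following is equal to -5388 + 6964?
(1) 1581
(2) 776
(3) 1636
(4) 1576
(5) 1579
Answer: 4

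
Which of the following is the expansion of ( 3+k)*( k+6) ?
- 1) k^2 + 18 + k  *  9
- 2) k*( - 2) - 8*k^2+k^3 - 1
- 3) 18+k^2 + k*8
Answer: 1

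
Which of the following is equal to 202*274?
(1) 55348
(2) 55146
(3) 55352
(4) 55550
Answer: 1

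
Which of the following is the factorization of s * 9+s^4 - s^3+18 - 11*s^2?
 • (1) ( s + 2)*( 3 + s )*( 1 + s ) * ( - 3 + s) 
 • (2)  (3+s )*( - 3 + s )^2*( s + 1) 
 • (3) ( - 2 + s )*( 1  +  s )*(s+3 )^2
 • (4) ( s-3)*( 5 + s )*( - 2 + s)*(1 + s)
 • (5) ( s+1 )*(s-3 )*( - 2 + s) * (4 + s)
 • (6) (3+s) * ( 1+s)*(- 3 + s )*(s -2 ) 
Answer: 6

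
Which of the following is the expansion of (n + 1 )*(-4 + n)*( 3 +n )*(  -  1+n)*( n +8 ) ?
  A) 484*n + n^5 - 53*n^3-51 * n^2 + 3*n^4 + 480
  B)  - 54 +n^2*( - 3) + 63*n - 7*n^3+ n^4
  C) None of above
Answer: C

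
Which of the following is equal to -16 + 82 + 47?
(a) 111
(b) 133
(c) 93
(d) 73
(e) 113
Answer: e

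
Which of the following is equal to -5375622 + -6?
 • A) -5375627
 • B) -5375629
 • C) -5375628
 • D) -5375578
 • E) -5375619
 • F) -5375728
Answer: C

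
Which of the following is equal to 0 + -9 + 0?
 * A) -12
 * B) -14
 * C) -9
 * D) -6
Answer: C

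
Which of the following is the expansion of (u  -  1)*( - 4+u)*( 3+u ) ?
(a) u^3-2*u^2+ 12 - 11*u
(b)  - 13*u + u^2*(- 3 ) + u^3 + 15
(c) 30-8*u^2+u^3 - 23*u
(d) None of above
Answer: a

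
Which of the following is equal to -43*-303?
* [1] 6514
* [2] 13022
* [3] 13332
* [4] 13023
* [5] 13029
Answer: 5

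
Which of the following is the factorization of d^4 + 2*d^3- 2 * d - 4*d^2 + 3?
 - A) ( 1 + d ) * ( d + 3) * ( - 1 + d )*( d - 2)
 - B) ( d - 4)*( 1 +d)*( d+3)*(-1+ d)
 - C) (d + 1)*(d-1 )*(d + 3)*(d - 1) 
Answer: C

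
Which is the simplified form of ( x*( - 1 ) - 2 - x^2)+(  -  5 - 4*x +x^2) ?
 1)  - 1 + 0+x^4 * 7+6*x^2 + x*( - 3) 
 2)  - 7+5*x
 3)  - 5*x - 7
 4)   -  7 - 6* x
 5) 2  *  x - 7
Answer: 3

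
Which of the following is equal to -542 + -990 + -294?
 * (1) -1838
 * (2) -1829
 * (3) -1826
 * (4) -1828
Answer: 3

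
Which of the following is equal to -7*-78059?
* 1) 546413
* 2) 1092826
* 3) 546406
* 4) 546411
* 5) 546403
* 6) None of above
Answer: 1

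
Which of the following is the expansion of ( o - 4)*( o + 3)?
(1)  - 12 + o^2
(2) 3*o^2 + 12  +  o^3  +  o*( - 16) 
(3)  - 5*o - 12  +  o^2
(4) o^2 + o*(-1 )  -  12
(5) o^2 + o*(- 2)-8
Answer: 4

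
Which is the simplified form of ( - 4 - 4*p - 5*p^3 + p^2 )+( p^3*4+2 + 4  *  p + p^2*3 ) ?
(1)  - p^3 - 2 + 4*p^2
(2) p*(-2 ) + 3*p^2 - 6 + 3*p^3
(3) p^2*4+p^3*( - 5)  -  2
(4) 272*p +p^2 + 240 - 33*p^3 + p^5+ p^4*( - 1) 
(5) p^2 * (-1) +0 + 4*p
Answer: 1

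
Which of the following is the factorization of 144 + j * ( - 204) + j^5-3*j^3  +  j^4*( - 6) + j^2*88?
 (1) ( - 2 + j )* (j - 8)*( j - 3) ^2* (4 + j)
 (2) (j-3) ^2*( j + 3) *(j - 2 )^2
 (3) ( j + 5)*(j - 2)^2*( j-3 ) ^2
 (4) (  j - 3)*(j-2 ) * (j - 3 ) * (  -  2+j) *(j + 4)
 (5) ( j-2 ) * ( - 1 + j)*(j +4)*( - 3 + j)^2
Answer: 4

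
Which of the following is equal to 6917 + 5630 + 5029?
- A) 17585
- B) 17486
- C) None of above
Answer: C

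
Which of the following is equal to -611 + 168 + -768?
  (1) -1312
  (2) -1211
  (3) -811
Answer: 2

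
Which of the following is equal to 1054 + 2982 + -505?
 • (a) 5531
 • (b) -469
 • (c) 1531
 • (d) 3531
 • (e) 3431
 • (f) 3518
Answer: d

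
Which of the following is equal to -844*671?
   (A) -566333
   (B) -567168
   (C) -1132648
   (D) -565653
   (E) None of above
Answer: E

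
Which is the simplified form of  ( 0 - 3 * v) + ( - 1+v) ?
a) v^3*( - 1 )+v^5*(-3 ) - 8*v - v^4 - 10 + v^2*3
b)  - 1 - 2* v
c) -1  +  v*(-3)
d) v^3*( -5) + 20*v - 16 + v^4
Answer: b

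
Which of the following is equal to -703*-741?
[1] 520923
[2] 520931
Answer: 1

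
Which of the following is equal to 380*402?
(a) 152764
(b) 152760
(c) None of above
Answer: b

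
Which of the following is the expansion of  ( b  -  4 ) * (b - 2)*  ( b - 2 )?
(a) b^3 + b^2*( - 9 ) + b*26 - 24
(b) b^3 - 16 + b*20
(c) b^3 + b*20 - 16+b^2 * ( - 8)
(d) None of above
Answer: c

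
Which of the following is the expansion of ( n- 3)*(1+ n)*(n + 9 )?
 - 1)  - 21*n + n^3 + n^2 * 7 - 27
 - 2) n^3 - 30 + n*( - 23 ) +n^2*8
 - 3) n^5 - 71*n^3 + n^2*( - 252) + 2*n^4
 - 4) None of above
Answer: 1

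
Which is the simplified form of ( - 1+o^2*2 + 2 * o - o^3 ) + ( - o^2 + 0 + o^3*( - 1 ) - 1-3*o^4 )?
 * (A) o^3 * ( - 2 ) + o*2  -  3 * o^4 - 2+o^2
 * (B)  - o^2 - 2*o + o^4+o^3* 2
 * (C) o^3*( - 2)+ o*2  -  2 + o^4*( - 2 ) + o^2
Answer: A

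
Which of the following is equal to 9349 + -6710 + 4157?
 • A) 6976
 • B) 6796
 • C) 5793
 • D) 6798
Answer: B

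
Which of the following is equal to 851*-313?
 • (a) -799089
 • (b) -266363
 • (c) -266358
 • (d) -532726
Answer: b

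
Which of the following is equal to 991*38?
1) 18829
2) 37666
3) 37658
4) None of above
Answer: 3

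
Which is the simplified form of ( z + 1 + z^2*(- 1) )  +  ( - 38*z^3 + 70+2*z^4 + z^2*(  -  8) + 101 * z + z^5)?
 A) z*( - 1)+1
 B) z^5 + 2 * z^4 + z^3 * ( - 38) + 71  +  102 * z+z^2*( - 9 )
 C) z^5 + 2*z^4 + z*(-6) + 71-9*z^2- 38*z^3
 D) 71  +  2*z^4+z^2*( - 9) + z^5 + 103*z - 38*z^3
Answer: B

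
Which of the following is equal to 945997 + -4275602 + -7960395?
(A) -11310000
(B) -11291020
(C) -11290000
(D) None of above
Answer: C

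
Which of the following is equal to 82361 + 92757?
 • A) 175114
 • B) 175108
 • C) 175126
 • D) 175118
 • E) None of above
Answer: D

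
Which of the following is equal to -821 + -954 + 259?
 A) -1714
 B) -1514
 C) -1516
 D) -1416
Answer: C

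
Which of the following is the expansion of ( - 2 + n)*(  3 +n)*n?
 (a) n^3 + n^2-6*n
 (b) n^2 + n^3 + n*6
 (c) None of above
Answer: a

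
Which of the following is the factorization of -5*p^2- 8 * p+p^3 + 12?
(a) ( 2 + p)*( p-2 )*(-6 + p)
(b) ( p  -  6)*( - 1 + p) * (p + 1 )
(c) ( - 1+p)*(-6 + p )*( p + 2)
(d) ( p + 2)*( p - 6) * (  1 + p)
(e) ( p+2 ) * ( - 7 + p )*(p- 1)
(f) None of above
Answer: c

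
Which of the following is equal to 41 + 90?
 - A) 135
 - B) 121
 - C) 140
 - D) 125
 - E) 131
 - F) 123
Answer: E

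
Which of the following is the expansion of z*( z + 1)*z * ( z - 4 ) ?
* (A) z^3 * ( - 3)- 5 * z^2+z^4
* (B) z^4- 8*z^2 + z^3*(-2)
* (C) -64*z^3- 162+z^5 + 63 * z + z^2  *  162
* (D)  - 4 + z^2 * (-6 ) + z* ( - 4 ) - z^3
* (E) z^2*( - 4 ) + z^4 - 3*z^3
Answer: E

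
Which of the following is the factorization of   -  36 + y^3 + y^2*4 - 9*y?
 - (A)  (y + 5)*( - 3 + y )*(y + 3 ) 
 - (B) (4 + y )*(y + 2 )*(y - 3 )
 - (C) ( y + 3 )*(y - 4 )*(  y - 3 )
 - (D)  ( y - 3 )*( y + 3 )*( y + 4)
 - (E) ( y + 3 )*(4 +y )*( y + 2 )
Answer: D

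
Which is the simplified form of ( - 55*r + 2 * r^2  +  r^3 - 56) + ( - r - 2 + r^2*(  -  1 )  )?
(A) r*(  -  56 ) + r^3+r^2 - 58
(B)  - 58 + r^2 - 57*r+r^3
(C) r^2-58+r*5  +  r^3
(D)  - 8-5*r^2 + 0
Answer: A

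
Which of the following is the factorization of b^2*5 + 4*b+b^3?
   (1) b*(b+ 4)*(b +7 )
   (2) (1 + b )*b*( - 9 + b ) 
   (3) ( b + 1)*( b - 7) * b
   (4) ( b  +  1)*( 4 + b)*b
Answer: 4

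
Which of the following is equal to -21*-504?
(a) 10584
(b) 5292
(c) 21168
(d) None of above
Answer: a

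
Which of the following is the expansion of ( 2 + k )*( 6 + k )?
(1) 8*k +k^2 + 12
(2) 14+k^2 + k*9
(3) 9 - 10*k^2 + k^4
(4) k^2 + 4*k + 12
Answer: 1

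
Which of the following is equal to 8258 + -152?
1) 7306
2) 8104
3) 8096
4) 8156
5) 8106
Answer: 5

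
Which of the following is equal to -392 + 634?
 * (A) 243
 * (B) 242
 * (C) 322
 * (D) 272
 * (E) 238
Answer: B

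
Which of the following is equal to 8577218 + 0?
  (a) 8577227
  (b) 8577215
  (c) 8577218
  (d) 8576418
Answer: c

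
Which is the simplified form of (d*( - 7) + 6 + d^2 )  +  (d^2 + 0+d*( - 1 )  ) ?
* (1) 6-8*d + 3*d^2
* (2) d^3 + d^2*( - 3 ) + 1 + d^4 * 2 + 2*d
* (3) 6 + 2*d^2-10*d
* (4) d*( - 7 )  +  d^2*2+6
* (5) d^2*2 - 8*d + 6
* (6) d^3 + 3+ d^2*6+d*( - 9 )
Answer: 5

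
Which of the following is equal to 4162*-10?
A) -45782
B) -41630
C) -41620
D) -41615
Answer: C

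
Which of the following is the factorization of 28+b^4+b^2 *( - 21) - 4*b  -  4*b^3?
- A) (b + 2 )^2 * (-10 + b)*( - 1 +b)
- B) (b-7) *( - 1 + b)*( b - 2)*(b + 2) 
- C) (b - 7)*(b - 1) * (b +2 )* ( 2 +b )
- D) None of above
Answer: C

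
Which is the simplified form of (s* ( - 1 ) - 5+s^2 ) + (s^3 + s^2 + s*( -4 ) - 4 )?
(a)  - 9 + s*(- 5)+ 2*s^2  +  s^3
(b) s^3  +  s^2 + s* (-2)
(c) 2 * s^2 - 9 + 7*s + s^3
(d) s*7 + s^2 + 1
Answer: a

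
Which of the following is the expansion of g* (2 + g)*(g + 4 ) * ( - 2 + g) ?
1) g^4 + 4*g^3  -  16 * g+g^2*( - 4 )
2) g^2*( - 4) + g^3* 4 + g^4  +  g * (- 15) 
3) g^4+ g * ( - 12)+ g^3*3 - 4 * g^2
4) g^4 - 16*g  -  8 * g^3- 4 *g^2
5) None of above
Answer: 1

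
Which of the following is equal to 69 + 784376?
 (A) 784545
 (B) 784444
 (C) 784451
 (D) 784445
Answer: D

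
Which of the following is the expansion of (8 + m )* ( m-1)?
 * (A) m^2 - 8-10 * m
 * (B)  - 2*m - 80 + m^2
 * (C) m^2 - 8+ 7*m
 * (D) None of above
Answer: C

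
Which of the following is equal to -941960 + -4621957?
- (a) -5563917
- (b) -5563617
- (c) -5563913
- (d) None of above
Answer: a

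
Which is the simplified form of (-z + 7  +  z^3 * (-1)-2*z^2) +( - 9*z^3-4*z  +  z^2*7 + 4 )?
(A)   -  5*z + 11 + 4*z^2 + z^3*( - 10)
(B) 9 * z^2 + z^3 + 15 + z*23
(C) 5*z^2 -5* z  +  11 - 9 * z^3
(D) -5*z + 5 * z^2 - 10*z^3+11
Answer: D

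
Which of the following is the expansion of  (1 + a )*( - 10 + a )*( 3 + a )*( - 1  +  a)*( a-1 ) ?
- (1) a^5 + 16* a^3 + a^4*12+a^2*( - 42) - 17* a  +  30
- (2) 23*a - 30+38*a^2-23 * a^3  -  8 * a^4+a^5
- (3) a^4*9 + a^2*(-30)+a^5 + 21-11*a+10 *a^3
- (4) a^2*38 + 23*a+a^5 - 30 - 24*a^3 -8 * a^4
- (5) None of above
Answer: 4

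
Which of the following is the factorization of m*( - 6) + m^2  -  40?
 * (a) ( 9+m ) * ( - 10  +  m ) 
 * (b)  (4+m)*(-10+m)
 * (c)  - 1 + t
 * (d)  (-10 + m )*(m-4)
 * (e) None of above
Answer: b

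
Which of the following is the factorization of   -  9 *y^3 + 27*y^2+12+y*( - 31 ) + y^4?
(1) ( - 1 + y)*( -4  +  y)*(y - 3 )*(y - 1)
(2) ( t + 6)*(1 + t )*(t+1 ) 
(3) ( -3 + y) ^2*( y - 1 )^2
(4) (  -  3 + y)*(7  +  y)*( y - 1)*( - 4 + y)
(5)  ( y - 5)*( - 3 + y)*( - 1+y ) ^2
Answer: 1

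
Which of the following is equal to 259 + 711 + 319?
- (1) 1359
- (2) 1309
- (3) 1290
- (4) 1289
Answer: 4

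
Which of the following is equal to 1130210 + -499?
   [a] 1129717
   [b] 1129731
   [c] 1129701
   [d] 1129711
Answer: d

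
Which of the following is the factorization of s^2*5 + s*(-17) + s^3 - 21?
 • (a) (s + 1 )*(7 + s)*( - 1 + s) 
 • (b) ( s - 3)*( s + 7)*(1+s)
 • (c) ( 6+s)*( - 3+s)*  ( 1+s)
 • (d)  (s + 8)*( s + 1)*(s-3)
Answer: b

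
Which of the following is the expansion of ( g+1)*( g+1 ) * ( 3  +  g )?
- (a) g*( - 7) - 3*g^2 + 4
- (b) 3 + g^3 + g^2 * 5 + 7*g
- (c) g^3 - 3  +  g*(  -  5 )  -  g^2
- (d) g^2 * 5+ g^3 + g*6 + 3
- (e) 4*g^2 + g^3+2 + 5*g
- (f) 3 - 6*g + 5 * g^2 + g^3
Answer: b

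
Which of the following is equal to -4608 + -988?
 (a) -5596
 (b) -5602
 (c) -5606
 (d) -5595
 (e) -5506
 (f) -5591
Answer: a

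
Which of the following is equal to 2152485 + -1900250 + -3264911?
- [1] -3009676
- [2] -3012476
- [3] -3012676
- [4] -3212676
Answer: 3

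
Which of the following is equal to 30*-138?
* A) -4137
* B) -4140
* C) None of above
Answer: B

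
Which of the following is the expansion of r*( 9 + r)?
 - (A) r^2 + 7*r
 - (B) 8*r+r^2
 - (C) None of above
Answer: C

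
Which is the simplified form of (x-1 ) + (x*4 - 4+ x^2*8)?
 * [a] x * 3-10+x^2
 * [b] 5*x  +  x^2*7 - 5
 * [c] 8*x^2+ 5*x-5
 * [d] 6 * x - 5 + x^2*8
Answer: c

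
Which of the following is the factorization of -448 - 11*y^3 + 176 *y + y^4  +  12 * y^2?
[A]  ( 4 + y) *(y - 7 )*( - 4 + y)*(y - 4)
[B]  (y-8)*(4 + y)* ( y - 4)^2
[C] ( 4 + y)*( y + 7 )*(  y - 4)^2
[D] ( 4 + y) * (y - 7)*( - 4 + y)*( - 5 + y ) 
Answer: A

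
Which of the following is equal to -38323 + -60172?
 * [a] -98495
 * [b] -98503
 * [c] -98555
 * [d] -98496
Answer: a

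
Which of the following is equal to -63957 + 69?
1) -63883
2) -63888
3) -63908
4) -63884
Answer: 2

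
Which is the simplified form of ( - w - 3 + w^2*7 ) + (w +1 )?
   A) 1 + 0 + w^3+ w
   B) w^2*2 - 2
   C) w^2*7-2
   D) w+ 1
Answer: C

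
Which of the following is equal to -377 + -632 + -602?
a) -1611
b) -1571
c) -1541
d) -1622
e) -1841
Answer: a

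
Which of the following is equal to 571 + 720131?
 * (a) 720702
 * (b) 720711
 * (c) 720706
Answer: a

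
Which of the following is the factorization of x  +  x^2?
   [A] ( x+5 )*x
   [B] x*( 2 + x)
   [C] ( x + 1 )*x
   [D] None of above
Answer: C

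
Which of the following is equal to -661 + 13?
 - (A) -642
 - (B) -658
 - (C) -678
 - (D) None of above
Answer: D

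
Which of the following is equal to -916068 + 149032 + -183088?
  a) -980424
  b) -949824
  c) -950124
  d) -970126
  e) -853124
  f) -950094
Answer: c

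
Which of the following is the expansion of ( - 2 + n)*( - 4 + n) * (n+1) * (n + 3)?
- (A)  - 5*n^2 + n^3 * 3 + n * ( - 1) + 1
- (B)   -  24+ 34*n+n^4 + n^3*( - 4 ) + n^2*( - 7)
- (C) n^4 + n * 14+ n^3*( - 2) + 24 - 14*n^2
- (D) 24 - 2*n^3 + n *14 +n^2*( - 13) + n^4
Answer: D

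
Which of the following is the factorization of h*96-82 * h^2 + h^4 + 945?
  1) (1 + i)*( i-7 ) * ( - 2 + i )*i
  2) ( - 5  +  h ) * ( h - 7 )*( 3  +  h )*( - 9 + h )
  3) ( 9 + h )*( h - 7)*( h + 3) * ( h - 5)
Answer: 3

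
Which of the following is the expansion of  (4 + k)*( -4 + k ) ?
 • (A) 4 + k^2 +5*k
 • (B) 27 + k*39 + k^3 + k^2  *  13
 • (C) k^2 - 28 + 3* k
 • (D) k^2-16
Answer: D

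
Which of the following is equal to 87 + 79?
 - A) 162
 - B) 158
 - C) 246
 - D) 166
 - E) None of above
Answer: D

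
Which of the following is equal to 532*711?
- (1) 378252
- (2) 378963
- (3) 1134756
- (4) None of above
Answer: 1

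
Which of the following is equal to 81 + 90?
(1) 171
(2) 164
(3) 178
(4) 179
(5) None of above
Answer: 1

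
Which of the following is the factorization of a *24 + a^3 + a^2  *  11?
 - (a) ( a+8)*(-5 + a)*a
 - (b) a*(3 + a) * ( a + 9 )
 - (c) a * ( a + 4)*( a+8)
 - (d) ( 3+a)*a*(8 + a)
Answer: d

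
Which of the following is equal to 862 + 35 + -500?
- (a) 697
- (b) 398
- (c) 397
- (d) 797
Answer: c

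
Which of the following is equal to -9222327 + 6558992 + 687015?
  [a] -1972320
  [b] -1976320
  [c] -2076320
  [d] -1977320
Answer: b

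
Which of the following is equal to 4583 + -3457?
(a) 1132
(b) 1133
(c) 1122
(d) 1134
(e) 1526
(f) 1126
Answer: f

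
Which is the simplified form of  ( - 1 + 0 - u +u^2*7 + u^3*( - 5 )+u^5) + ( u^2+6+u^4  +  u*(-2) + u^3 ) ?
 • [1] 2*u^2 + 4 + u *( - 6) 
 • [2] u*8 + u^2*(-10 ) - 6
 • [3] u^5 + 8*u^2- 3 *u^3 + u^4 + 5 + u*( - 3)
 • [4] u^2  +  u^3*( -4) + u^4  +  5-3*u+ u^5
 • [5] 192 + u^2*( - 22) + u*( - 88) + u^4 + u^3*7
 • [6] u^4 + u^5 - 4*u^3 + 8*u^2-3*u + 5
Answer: 6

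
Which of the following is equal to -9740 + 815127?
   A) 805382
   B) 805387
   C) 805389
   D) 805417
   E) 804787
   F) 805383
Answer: B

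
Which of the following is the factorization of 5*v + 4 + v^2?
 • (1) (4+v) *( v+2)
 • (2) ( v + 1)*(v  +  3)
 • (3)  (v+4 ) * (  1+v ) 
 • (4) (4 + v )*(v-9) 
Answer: 3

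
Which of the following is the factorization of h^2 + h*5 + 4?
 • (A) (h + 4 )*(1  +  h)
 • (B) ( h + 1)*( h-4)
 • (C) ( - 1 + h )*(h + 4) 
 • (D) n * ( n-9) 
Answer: A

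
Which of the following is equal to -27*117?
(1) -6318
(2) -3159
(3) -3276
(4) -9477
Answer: 2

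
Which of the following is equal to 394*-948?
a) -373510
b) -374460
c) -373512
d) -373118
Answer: c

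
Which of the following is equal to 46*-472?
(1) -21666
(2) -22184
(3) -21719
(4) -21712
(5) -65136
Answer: 4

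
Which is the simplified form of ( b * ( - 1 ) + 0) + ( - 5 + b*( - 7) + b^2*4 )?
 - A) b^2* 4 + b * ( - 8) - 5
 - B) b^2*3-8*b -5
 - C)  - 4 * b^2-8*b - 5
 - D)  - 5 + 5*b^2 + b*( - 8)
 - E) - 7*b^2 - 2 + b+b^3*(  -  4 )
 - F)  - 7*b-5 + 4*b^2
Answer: A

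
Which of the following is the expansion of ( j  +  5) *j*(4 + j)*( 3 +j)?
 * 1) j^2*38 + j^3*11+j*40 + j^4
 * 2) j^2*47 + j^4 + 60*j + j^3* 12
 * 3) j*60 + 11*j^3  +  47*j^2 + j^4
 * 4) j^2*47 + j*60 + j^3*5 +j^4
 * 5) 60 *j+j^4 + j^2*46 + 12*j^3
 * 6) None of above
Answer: 2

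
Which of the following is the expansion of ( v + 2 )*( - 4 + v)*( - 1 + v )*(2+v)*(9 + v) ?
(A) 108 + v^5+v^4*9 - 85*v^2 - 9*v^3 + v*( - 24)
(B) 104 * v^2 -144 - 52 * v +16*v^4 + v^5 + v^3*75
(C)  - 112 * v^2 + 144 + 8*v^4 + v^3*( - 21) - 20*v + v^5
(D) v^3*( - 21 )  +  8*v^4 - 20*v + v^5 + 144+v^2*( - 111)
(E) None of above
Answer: C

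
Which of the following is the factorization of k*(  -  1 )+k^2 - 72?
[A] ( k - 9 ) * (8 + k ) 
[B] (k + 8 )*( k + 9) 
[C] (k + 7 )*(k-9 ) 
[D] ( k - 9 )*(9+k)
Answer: A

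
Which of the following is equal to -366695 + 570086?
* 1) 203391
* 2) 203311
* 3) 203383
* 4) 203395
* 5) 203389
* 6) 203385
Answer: 1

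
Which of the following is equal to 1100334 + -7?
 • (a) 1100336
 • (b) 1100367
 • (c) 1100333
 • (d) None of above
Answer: d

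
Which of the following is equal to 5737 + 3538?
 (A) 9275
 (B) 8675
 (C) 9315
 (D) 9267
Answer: A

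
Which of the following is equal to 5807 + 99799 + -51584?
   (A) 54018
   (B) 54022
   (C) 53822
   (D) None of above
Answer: B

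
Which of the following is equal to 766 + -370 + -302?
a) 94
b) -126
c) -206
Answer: a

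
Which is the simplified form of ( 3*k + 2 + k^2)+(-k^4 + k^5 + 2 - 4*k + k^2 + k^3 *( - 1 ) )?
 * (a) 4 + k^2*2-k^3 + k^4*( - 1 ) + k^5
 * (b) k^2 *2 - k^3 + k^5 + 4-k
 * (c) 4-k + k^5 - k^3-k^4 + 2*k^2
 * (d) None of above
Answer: c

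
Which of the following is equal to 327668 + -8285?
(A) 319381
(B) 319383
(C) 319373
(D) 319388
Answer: B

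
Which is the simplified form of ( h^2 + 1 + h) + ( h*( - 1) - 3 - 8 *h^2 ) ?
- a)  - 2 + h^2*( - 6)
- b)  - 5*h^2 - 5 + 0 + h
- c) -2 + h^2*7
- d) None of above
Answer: d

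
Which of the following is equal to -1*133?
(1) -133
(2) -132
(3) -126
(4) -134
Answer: 1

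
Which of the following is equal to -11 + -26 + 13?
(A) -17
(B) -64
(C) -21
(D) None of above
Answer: D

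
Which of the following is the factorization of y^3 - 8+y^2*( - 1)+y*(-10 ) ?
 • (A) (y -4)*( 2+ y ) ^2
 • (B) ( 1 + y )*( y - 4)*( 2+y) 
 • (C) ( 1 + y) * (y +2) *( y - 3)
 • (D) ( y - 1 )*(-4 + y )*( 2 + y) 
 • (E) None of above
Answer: B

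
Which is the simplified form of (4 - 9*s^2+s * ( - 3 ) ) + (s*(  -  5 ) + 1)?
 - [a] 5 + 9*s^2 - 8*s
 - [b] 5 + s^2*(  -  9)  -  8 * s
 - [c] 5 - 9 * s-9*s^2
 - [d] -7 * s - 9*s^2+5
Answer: b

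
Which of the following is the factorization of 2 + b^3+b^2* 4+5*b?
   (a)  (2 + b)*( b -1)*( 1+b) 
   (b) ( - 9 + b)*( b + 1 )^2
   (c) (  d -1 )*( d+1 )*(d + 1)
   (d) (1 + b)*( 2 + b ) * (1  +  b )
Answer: d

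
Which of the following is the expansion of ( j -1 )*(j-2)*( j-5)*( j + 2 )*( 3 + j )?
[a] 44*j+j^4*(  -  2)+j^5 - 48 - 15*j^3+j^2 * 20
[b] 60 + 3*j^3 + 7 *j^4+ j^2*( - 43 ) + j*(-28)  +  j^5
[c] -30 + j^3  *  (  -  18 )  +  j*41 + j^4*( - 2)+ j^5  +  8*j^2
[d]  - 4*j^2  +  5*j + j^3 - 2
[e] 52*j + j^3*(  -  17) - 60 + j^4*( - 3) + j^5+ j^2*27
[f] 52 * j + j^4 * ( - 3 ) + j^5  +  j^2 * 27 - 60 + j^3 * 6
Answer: e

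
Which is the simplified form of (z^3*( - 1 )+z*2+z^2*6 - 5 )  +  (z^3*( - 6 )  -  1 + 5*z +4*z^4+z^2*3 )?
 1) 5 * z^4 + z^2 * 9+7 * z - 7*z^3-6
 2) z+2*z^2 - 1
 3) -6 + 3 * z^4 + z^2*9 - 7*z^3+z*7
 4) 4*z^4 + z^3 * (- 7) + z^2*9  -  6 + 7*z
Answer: 4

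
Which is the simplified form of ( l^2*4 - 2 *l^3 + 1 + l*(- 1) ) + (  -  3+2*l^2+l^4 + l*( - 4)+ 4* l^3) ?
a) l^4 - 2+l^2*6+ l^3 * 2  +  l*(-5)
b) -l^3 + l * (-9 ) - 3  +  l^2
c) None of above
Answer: a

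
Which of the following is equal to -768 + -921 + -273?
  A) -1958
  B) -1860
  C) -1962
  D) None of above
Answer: C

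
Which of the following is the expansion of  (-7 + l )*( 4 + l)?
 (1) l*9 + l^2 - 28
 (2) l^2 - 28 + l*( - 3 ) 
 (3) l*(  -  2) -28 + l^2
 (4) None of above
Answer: 2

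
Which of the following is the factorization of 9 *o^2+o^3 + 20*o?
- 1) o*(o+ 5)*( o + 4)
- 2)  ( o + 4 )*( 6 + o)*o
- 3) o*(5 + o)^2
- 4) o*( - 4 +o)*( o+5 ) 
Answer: 1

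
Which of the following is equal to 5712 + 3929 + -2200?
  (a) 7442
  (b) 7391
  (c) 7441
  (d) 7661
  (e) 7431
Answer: c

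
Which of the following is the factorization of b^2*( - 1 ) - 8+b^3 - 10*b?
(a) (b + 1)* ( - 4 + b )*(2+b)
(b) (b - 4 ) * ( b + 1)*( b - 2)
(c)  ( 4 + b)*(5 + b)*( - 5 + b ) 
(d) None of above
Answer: a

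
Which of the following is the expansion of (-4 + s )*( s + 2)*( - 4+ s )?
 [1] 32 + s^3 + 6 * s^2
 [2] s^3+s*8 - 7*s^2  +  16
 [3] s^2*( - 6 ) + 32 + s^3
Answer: 3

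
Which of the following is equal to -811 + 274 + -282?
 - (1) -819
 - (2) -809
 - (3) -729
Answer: 1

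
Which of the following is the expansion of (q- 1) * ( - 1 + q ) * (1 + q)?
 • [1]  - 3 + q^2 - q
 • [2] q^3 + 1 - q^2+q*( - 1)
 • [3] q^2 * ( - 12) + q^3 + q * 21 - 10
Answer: 2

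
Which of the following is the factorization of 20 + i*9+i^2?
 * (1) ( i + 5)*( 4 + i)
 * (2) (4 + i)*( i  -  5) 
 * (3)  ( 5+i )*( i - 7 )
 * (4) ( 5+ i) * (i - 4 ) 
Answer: 1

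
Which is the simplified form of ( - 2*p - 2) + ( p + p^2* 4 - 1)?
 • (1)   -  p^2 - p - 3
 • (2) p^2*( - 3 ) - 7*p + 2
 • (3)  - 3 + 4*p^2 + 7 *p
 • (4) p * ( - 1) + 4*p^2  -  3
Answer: 4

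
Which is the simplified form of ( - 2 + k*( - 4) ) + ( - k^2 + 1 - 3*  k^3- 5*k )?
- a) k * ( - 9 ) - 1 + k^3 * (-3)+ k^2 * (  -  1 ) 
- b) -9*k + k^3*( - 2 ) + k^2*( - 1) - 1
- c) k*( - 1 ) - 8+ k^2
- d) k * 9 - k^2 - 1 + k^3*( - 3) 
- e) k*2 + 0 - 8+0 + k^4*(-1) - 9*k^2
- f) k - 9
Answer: a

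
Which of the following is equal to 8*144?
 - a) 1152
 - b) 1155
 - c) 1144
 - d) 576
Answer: a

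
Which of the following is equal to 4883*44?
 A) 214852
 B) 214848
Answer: A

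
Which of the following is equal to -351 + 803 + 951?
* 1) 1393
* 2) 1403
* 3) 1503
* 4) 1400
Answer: 2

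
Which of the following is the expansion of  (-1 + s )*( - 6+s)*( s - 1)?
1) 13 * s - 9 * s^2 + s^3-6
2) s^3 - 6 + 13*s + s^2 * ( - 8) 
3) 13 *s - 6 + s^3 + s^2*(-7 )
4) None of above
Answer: 2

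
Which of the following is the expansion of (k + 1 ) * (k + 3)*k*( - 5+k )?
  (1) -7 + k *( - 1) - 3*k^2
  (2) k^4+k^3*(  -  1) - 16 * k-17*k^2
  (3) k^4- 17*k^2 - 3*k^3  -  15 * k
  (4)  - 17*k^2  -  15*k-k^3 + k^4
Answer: 4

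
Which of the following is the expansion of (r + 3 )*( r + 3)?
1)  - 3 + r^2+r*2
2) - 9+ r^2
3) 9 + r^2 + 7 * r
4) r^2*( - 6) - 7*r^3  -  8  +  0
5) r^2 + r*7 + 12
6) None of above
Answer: 6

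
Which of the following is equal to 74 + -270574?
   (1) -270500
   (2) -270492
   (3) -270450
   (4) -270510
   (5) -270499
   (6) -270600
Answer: 1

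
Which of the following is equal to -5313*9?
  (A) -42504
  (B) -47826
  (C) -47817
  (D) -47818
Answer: C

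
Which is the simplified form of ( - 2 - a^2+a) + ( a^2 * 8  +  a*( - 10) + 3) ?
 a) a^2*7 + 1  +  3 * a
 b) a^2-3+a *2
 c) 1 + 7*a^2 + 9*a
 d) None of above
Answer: d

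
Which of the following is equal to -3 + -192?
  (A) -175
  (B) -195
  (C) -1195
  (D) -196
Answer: B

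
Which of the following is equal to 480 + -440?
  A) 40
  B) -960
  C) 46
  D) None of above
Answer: A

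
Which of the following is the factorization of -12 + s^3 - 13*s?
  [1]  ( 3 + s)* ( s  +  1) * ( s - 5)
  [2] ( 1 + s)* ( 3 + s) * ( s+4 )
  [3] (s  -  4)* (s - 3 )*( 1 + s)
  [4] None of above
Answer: 4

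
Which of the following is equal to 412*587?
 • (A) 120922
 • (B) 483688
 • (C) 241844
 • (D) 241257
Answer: C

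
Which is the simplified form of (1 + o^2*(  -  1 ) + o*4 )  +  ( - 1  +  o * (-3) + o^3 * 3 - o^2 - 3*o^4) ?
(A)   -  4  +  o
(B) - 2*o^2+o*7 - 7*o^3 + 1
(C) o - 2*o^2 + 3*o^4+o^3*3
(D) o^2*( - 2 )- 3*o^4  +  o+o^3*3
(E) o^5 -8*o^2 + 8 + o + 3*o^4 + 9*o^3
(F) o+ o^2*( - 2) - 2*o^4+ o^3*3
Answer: D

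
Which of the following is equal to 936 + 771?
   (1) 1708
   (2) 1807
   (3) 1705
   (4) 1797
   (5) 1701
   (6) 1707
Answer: 6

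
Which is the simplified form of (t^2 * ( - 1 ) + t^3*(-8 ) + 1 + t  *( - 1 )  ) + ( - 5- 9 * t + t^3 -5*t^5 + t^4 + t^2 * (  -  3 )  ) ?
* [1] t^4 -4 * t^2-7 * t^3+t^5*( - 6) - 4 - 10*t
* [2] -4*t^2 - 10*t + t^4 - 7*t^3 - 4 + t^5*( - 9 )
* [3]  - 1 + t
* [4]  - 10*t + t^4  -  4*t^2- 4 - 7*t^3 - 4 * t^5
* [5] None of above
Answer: 5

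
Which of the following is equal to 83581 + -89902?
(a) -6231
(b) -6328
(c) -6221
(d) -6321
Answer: d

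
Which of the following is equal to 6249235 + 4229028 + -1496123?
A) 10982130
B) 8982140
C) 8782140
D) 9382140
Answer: B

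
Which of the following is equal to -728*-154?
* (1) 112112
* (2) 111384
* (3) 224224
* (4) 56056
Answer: 1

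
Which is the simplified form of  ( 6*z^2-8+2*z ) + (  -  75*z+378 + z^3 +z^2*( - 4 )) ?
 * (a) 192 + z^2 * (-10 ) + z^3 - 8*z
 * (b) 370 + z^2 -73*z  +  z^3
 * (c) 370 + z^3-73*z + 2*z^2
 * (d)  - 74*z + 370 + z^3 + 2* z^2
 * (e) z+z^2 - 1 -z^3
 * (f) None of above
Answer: c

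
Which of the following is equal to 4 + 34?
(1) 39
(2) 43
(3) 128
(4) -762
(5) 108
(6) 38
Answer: 6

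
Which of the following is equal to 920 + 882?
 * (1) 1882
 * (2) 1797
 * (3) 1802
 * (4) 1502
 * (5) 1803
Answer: 3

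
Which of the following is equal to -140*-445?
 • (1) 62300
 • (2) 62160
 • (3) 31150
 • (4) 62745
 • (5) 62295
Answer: 1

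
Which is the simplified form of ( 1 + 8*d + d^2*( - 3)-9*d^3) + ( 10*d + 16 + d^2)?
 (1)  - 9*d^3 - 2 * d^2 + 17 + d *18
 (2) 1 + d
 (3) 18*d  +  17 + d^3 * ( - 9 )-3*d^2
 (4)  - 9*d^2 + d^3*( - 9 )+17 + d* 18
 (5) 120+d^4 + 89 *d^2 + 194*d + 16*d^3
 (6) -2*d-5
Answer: 1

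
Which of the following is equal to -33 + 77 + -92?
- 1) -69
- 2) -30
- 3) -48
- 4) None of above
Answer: 3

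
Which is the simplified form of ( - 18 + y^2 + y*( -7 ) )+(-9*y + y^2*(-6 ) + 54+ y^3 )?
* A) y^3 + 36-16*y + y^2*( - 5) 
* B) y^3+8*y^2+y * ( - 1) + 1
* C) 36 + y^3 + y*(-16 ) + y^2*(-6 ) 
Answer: A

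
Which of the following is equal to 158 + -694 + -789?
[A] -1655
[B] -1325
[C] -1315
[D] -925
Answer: B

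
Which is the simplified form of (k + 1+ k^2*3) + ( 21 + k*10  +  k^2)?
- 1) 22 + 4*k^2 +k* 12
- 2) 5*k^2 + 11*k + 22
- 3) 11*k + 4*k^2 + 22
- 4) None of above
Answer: 3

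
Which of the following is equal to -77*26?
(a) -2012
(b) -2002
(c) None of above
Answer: b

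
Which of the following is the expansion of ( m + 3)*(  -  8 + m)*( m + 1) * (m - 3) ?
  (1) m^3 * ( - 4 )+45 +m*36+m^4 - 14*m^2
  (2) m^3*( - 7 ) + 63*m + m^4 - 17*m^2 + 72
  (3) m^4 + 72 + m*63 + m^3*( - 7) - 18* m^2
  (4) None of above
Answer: 2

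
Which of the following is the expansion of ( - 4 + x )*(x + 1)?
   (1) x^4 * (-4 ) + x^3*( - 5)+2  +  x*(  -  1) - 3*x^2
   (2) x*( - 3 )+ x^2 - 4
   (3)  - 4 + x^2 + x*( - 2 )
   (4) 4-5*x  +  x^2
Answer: 2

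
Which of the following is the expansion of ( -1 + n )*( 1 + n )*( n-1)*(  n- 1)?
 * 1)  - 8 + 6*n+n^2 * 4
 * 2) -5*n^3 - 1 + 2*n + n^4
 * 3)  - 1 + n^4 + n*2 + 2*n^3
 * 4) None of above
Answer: 4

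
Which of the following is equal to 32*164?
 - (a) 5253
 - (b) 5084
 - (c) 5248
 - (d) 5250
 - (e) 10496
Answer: c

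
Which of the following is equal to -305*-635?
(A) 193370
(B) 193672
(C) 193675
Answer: C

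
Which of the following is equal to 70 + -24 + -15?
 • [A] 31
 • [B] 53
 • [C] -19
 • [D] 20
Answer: A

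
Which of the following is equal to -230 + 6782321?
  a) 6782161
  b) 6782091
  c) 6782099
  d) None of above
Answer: b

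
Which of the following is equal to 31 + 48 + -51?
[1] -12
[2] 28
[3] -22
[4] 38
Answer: 2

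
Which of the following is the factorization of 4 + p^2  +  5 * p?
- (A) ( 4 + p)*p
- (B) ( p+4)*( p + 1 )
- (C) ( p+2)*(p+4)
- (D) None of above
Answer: B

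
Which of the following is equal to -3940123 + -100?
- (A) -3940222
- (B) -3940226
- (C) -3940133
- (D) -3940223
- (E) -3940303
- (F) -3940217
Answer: D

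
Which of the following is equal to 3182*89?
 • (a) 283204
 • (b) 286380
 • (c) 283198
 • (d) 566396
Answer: c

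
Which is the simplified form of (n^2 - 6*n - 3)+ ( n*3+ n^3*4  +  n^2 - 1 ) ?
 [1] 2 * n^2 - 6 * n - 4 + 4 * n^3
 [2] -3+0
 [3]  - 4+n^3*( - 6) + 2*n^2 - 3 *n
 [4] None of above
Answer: 4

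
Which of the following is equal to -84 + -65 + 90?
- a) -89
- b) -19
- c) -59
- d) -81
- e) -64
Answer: c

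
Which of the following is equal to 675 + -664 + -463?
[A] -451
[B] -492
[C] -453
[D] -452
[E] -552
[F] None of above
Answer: D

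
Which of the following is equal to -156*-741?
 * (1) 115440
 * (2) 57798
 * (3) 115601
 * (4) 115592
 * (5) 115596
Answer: 5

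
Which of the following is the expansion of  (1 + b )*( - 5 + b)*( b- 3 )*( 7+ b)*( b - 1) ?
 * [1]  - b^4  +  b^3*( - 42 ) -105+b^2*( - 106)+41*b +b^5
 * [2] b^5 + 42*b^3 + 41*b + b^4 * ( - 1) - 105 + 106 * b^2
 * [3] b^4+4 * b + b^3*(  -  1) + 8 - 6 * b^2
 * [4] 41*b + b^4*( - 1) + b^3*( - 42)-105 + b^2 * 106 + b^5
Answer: 4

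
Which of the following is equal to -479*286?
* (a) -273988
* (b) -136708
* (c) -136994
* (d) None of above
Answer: c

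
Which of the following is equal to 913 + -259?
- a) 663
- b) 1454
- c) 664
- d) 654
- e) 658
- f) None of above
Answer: d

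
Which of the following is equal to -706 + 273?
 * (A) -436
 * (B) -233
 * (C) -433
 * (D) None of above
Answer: C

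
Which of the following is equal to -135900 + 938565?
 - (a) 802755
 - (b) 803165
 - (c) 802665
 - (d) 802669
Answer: c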